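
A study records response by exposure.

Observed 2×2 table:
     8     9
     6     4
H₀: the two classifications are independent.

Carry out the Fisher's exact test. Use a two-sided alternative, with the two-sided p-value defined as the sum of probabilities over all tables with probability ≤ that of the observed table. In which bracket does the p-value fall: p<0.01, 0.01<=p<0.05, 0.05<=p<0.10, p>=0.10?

Margins: r₁=17, r₂=10, c₁=14, c₂=13, n=27
p_obs = C(17,8)·C(10,6)/C(27,14); sum pmf over tables with pmf ≤ p_obs
p-value (two-sided) = 0.69458
→ bracket: p>=0.10

p-value bracket: p>=0.10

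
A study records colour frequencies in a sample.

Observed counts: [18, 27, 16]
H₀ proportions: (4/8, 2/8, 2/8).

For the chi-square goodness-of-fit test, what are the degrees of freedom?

df = k − 1 = 3 − 1 = 2

degrees of freedom = 2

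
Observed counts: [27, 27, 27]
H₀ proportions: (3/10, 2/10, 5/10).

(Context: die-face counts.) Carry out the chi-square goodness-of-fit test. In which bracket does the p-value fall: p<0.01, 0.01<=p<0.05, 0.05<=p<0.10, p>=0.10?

p-value bracket: p<0.01

n = 81; E_i = n·p_i = [24.30, 16.20, 40.50]
χ² = (27−24.30)²/24.30 + (27−16.20)²/16.20 + (27−40.50)²/40.50 = 12.0000
df = 2
p-value (upper-tail) = 0.00248
→ bracket: p<0.01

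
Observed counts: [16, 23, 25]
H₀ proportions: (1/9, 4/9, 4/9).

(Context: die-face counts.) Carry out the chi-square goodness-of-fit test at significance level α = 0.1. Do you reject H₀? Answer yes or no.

n = 64; E_i = n·p_i = [7.11, 28.44, 28.44]
χ² = (16−7.11)²/7.11 + (23−28.44)²/28.44 + (25−28.44)²/28.44 = 12.5703
df = 2
p-value (upper-tail) = 0.00186
At α=0.1: p < α → reject H₀

reject H₀: yes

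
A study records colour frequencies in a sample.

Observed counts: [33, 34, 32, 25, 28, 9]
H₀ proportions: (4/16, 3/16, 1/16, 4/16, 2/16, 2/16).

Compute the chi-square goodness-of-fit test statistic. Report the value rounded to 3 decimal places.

test statistic = 64.623

n = 161; E_i = n·p_i = [40.25, 30.19, 10.06, 40.25, 20.12, 20.12]
χ² = (33−40.25)²/40.25 + (34−30.19)²/30.19 + (32−10.06)²/10.06 + (25−40.25)²/40.25 + (28−20.12)²/20.12 + (9−20.12)²/20.12 = 64.6232
df = 5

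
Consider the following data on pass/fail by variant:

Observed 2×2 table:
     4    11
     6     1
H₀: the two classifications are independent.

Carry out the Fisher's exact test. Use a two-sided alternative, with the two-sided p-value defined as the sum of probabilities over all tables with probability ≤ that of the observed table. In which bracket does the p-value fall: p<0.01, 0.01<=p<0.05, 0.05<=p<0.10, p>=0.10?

p-value bracket: 0.01<=p<0.05

Margins: r₁=15, r₂=7, c₁=10, c₂=12, n=22
p_obs = C(15,4)·C(7,6)/C(22,10); sum pmf over tables with pmf ≤ p_obs
p-value (two-sided) = 0.02012
→ bracket: 0.01<=p<0.05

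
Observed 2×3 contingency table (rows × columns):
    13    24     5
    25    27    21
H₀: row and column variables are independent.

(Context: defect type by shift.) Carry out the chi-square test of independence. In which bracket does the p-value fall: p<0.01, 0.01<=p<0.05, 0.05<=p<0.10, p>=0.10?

Row totals [42, 73], col totals [38, 51, 26], n=115
χ² = (13−13.88)²/13.88 + (24−18.63)²/18.63 + (5−9.50)²/9.50 + (25−24.12)²/24.12 + (27−32.37)²/32.37 + (21−16.50)²/16.50 = 5.8831
df = 2
p-value (upper-tail) = 0.05278
→ bracket: 0.05<=p<0.10

p-value bracket: 0.05<=p<0.10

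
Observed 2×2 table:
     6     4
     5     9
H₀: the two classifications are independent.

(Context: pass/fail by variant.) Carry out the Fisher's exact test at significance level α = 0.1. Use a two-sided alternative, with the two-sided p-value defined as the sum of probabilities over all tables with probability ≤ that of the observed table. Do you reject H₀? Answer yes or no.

reject H₀: no

Margins: r₁=10, r₂=14, c₁=11, c₂=13, n=24
p_obs = C(10,6)·C(14,5)/C(24,11); sum pmf over tables with pmf ≤ p_obs
p-value (two-sided) = 0.40810
At α=0.1: p ≥ α → fail to reject H₀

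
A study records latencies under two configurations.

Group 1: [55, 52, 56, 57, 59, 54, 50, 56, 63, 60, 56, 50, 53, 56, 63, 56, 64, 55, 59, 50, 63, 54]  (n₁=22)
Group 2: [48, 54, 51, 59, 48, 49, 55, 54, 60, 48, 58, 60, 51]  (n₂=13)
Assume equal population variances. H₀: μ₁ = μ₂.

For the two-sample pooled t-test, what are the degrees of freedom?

df = n₁ + n₂ − 2 = 22 + 13 − 2 = 33

degrees of freedom = 33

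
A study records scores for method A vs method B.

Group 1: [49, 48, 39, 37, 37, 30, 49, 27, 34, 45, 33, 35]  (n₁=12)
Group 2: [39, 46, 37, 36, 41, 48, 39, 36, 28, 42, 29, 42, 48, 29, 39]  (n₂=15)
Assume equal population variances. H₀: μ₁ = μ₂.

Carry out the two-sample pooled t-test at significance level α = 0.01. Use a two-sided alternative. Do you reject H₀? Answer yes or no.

reject H₀: no

x̄₁=38.583, s₁=7.537, n₁=12
x̄₂=38.600, s₂=6.401, n₂=15
s_p² = [11·7.537² + 14·6.401²]/25 = 47.9407
SE = √(s_p²·(1/12+1/15)) = 2.6816
t = (38.583−38.600)/2.6816 = -0.0062
df = 25
p-value (two-sided) = 0.99509
At α=0.01: p ≥ α → fail to reject H₀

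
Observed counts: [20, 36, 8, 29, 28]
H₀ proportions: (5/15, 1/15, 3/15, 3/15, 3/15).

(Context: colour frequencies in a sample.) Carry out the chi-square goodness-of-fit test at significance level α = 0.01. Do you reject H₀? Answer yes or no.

n = 121; E_i = n·p_i = [40.33, 8.07, 24.20, 24.20, 24.20]
χ² = (20−40.33)²/40.33 + (36−8.07)²/8.07 + (8−24.20)²/24.20 + (29−24.20)²/24.20 + (28−24.20)²/24.20 = 119.3719
df = 4
p-value (upper-tail) = 0.00000
At α=0.01: p < α → reject H₀

reject H₀: yes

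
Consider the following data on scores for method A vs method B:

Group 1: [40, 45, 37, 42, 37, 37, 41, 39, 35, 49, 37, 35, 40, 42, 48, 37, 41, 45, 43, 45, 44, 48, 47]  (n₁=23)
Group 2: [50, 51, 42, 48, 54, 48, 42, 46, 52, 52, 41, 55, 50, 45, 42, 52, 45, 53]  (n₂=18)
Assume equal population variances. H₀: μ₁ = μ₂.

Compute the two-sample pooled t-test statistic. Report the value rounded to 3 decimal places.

x̄₁=41.478, s₁=4.337, n₁=23
x̄₂=48.222, s₂=4.558, n₂=18
s_p² = [22·4.337² + 17·4.558²]/39 = 19.6628
SE = √(s_p²·(1/23+1/18)) = 1.3955
t = (41.478−48.222)/1.3955 = -4.8328
df = 39

test statistic = -4.833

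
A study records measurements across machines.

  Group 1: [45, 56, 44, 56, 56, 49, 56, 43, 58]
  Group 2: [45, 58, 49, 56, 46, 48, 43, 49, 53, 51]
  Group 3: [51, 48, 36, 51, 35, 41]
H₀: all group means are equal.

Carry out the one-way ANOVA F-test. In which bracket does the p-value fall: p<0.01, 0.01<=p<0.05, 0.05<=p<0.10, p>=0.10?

p-value bracket: 0.05<=p<0.10

Group means [51.44, 49.80, 43.67], grand mean 48.920
SSB = Σnᵢ(x̄ᵢ−x̄)² = 230.684; SSW = ΣΣ(x−x̄ᵢ)² = 773.156
MSB = 230.684/2 = 115.3422; MSW = 773.156/22 = 35.1434
F = MSB/MSW = 3.2820
df = (2, 22)
p-value (upper-tail) = 0.05658
→ bracket: 0.05<=p<0.10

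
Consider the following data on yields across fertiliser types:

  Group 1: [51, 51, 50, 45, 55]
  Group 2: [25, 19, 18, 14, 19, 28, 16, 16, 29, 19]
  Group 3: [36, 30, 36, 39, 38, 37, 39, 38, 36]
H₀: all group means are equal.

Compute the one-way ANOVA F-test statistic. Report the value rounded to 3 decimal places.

test statistic = 95.626

Group means [50.40, 20.30, 36.56], grand mean 32.667
SSB = Σnᵢ(x̄ᵢ−x̄)² = 3237.811; SSW = ΣΣ(x−x̄ᵢ)² = 355.522
MSB = 3237.811/2 = 1618.9056; MSW = 355.522/21 = 16.9296
F = MSB/MSW = 95.6256
df = (2, 21)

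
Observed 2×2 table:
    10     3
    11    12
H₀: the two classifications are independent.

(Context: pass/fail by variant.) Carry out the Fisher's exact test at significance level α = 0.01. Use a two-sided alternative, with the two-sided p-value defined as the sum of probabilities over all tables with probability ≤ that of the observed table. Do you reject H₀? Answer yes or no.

reject H₀: no

Margins: r₁=13, r₂=23, c₁=21, c₂=15, n=36
p_obs = C(13,10)·C(23,11)/C(36,21); sum pmf over tables with pmf ≤ p_obs
p-value (two-sided) = 0.15896
At α=0.01: p ≥ α → fail to reject H₀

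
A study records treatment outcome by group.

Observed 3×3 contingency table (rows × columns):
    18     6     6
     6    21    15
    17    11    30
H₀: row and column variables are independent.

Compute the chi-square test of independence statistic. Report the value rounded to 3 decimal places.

Row totals [30, 42, 58], col totals [41, 38, 51], n=130
χ² = (18−9.46)²/9.46 + (6−8.77)²/8.77 + (6−11.77)²/11.77 + (6−13.25)²/13.25 + (21−12.28)²/12.28 + (15−16.48)²/16.48 + (17−18.29)²/18.29 + (11−16.95)²/16.95 + (30−22.75)²/22.75 = 26.1920
df = 4

test statistic = 26.192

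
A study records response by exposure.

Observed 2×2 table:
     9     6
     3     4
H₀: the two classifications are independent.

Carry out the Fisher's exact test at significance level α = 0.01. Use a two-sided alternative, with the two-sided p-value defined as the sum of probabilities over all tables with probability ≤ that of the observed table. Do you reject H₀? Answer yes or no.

Margins: r₁=15, r₂=7, c₁=12, c₂=10, n=22
p_obs = C(15,9)·C(7,3)/C(22,12); sum pmf over tables with pmf ≤ p_obs
p-value (two-sided) = 0.65170
At α=0.01: p ≥ α → fail to reject H₀

reject H₀: no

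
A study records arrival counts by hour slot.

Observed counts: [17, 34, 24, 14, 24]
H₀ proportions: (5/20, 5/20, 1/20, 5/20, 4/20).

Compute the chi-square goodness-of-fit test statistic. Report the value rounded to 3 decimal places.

test statistic = 72.522

n = 113; E_i = n·p_i = [28.25, 28.25, 5.65, 28.25, 22.60]
χ² = (17−28.25)²/28.25 + (34−28.25)²/28.25 + (24−5.65)²/5.65 + (14−28.25)²/28.25 + (24−22.60)²/22.60 = 72.5221
df = 4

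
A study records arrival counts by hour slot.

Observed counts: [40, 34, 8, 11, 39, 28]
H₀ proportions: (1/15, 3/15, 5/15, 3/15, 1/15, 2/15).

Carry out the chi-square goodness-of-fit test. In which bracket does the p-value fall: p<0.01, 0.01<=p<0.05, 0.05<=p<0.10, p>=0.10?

n = 160; E_i = n·p_i = [10.67, 32.00, 53.33, 32.00, 10.67, 21.33]
χ² = (40−10.67)²/10.67 + (34−32.00)²/32.00 + (8−53.33)²/53.33 + (11−32.00)²/32.00 + (39−10.67)²/10.67 + (28−21.33)²/21.33 = 210.4500
df = 5
p-value (upper-tail) = 0.00000
→ bracket: p<0.01

p-value bracket: p<0.01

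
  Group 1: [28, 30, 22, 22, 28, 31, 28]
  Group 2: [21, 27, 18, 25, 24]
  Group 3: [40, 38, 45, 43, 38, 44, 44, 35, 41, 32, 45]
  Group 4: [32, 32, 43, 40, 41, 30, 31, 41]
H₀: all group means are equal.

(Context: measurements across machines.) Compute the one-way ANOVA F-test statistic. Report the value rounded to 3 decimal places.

test statistic = 24.808

Group means [27.00, 23.00, 40.45, 36.25], grand mean 33.516
SSB = Σnᵢ(x̄ᵢ−x̄)² = 1439.515; SSW = ΣΣ(x−x̄ᵢ)² = 522.227
MSB = 1439.515/3 = 479.8382; MSW = 522.227/27 = 19.3418
F = MSB/MSW = 24.8084
df = (3, 27)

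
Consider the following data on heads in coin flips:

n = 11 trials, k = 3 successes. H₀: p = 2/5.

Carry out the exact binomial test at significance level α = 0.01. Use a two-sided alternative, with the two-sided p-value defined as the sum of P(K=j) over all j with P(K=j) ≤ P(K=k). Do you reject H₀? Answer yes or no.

Exact binomial: n=11, k=3, p₀=2/5=0.4000
P(X=j) = C(n,j)·p₀^j·(1−p₀)^(n−j); p = Σ P(X=j) over j with P(X=j) ≤ P(X=3)
p-value (two-sided) = 0.54279
At α=0.01: p ≥ α → fail to reject H₀

reject H₀: no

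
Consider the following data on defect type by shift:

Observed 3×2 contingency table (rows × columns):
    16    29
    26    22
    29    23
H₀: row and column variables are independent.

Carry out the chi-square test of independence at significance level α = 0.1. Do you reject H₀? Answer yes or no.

Row totals [45, 48, 52], col totals [71, 74], n=145
χ² = (16−22.03)²/22.03 + (29−22.97)²/22.97 + (26−23.50)²/23.50 + (22−24.50)²/24.50 + (29−25.46)²/25.46 + (23−26.54)²/26.54 = 4.7211
df = 2
p-value (upper-tail) = 0.09437
At α=0.1: p < α → reject H₀

reject H₀: yes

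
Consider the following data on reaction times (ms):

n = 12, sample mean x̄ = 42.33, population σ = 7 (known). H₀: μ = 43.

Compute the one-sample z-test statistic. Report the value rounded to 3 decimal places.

SE = σ/√n = 7/√12 = 2.0207
z = (x̄−μ₀)/SE = (42.33−43)/2.0207 = -0.3316

test statistic = -0.332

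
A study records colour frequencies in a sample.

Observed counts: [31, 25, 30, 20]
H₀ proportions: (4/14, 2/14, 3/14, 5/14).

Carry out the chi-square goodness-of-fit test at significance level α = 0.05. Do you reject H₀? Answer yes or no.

reject H₀: yes

n = 106; E_i = n·p_i = [30.29, 15.14, 22.71, 37.86]
χ² = (31−30.29)²/30.29 + (25−15.14)²/15.14 + (30−22.71)²/22.71 + (20−37.86)²/37.86 = 17.1934
df = 3
p-value (upper-tail) = 0.00064
At α=0.05: p < α → reject H₀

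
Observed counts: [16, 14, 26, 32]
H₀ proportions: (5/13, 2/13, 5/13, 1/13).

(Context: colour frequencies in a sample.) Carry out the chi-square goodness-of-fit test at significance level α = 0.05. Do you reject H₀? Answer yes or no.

reject H₀: yes

n = 88; E_i = n·p_i = [33.85, 13.54, 33.85, 6.77]
χ² = (16−33.85)²/33.85 + (14−13.54)²/13.54 + (26−33.85)²/33.85 + (32−6.77)²/6.77 = 105.2864
df = 3
p-value (upper-tail) = 0.00000
At α=0.05: p < α → reject H₀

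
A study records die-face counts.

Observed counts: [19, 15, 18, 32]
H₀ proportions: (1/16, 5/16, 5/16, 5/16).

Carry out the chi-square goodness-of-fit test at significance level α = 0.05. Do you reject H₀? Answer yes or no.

reject H₀: yes

n = 84; E_i = n·p_i = [5.25, 26.25, 26.25, 26.25]
χ² = (19−5.25)²/5.25 + (15−26.25)²/26.25 + (18−26.25)²/26.25 + (32−26.25)²/26.25 = 44.6857
df = 3
p-value (upper-tail) = 0.00000
At α=0.05: p < α → reject H₀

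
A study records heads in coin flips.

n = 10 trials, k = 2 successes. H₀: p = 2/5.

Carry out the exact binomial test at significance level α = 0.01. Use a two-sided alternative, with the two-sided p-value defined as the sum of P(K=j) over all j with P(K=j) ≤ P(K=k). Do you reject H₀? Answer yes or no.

Exact binomial: n=10, k=2, p₀=2/5=0.4000
P(X=j) = C(n,j)·p₀^j·(1−p₀)^(n−j); p = Σ P(X=j) over j with P(X=j) ≤ P(X=2)
p-value (two-sided) = 0.33353
At α=0.01: p ≥ α → fail to reject H₀

reject H₀: no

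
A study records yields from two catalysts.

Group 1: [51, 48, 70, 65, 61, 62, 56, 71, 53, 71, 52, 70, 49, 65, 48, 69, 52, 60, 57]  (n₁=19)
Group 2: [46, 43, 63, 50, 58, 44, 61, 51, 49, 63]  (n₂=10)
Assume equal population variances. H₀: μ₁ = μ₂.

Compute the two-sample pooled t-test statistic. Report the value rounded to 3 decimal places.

test statistic = 2.085

x̄₁=59.474, s₁=8.382, n₁=19
x̄₂=52.800, s₂=7.800, n₂=10
s_p² = [18·8.382² + 9·7.800²]/27 = 67.1236
SE = √(s_p²·(1/19+1/10)) = 3.2008
t = (59.474−52.800)/3.2008 = 2.0850
df = 27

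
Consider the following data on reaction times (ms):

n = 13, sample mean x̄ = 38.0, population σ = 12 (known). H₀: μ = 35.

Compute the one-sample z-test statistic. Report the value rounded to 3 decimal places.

test statistic = 0.901

SE = σ/√n = 12/√13 = 3.3282
z = (x̄−μ₀)/SE = (38.0−35)/3.3282 = 0.9014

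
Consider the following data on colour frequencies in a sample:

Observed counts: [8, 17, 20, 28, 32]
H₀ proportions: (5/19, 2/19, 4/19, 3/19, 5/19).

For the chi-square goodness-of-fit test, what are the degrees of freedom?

degrees of freedom = 4

df = k − 1 = 5 − 1 = 4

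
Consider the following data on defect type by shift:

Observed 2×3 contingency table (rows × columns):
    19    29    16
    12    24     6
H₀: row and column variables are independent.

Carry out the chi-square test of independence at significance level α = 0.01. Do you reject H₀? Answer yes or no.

Row totals [64, 42], col totals [31, 53, 22], n=106
χ² = (19−18.72)²/18.72 + (29−32.00)²/32.00 + (16−13.28)²/13.28 + (12−12.28)²/12.28 + (24−21.00)²/21.00 + (6−8.72)²/8.72 = 2.1232
df = 2
p-value (upper-tail) = 0.34590
At α=0.01: p ≥ α → fail to reject H₀

reject H₀: no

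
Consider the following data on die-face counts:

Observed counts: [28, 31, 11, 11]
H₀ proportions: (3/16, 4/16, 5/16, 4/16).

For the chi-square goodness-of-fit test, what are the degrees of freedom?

df = k − 1 = 4 − 1 = 3

degrees of freedom = 3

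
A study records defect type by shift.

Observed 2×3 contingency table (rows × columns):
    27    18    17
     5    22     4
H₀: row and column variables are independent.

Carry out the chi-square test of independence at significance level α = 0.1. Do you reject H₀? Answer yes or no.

Row totals [62, 31], col totals [32, 40, 21], n=93
χ² = (27−21.33)²/21.33 + (18−26.67)²/26.67 + (17−14.00)²/14.00 + (5−10.67)²/10.67 + (22−13.33)²/13.33 + (4−7.00)²/7.00 = 14.8942
df = 2
p-value (upper-tail) = 0.00058
At α=0.1: p < α → reject H₀

reject H₀: yes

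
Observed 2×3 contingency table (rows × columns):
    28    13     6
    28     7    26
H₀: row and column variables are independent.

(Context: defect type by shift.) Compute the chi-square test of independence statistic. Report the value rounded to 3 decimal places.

test statistic = 12.699

Row totals [47, 61], col totals [56, 20, 32], n=108
χ² = (28−24.37)²/24.37 + (13−8.70)²/8.70 + (6−13.93)²/13.93 + (28−31.63)²/31.63 + (7−11.30)²/11.30 + (26−18.07)²/18.07 = 12.6986
df = 2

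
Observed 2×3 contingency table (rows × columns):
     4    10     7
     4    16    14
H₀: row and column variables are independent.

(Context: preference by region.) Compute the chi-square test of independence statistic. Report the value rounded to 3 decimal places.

test statistic = 0.683

Row totals [21, 34], col totals [8, 26, 21], n=55
χ² = (4−3.05)²/3.05 + (10−9.93)²/9.93 + (7−8.02)²/8.02 + (4−4.95)²/4.95 + (16−16.07)²/16.07 + (14−12.98)²/12.98 = 0.6834
df = 2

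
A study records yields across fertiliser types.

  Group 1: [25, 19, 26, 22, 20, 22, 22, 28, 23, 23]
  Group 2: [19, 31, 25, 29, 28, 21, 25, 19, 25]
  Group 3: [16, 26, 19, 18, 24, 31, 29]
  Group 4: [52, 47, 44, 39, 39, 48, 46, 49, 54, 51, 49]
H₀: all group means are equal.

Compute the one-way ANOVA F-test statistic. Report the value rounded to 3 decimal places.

test statistic = 72.061

Group means [23.00, 24.67, 23.29, 47.09], grand mean 30.622
SSB = Σnᵢ(x̄ᵢ−x̄)² = 4260.365; SSW = ΣΣ(x−x̄ᵢ)² = 650.338
MSB = 4260.365/3 = 1420.1217; MSW = 650.338/33 = 19.7072
F = MSB/MSW = 72.0611
df = (3, 33)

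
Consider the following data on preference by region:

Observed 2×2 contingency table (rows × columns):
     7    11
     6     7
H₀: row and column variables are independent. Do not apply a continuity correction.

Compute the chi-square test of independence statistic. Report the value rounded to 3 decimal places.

test statistic = 0.164

Row totals [18, 13], col totals [13, 18], n=31
χ² = (7−7.55)²/7.55 + (11−10.45)²/10.45 + (6−5.45)²/5.45 + (7−7.55)²/7.55 = 0.1636
df = 1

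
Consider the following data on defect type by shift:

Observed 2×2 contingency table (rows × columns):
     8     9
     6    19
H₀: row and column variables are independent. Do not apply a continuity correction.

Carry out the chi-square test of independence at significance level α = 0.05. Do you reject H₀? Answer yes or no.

reject H₀: no

Row totals [17, 25], col totals [14, 28], n=42
χ² = (8−5.67)²/5.67 + (9−11.33)²/11.33 + (6−8.33)²/8.33 + (19−16.67)²/16.67 = 2.4212
df = 1
p-value (upper-tail) = 0.11971
At α=0.05: p ≥ α → fail to reject H₀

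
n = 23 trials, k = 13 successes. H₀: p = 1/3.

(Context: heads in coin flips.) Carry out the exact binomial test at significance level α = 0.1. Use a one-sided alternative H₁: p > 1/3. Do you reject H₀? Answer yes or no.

reject H₀: yes

Exact binomial: n=23, k=13, p₀=1/3=0.3333
P(X≥13) from Σ C(n,i)·p₀^i·(1−p₀)^(n−i)
p-value (one-sided, H₁ greater) = 0.01864
At α=0.1: p < α → reject H₀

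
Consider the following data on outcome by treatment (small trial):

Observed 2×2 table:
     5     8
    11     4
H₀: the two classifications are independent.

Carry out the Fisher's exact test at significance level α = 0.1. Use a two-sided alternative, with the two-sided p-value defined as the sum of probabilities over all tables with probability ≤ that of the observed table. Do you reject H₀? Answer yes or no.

reject H₀: no

Margins: r₁=13, r₂=15, c₁=16, c₂=12, n=28
p_obs = C(13,5)·C(15,11)/C(28,16); sum pmf over tables with pmf ≤ p_obs
p-value (two-sided) = 0.12482
At α=0.1: p ≥ α → fail to reject H₀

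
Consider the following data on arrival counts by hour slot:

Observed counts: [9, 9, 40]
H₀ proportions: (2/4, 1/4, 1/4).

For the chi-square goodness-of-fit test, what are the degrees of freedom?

df = k − 1 = 3 − 1 = 2

degrees of freedom = 2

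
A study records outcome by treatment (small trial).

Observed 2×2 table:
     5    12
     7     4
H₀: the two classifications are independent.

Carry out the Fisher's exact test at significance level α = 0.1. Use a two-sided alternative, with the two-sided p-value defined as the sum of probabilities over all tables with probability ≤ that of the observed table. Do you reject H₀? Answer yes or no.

reject H₀: no

Margins: r₁=17, r₂=11, c₁=12, c₂=16, n=28
p_obs = C(17,5)·C(11,7)/C(28,12); sum pmf over tables with pmf ≤ p_obs
p-value (two-sided) = 0.12115
At α=0.1: p ≥ α → fail to reject H₀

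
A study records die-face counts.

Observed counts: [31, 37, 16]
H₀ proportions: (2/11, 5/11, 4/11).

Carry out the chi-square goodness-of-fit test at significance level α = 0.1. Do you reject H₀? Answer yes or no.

reject H₀: yes

n = 84; E_i = n·p_i = [15.27, 38.18, 30.55]
χ² = (31−15.27)²/15.27 + (37−38.18)²/38.18 + (16−30.55)²/30.55 = 23.1583
df = 2
p-value (upper-tail) = 0.00001
At α=0.1: p < α → reject H₀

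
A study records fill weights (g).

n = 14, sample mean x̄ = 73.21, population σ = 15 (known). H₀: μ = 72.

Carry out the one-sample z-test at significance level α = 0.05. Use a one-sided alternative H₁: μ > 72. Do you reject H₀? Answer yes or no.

SE = σ/√n = 15/√14 = 4.0089
z = (x̄−μ₀)/SE = (73.21−72)/4.0089 = 0.3018
p-value (one-sided, H₁ greater) = 0.38139
At α=0.05: p ≥ α → fail to reject H₀

reject H₀: no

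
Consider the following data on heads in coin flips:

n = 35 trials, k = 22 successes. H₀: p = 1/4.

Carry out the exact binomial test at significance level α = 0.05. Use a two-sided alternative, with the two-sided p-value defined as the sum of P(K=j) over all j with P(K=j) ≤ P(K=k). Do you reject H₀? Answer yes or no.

Exact binomial: n=35, k=22, p₀=1/4=0.2500
P(X=j) = C(n,j)·p₀^j·(1−p₀)^(n−j); p = Σ P(X=j) over j with P(X=j) ≤ P(X=22)
p-value (two-sided) = 0.00000
At α=0.05: p < α → reject H₀

reject H₀: yes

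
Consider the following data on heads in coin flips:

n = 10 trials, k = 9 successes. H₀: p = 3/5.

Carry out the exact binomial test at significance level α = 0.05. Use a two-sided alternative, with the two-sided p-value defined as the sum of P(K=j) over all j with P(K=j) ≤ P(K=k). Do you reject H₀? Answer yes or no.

reject H₀: no

Exact binomial: n=10, k=9, p₀=3/5=0.6000
P(X=j) = C(n,j)·p₀^j·(1−p₀)^(n−j); p = Σ P(X=j) over j with P(X=j) ≤ P(X=9)
p-value (two-sided) = 0.05865
At α=0.05: p ≥ α → fail to reject H₀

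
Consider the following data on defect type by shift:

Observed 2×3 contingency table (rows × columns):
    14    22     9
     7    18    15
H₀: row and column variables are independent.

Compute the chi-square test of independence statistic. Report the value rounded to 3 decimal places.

Row totals [45, 40], col totals [21, 40, 24], n=85
χ² = (14−11.12)²/11.12 + (22−21.18)²/21.18 + (9−12.71)²/12.71 + (7−9.88)²/9.88 + (18−18.82)²/18.82 + (15−11.29)²/11.29 = 3.9529
df = 2

test statistic = 3.953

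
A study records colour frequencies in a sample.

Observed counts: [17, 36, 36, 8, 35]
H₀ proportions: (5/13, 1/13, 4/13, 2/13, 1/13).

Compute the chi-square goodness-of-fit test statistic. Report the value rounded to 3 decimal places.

test statistic = 157.033

n = 132; E_i = n·p_i = [50.77, 10.15, 40.62, 20.31, 10.15]
χ² = (17−50.77)²/50.77 + (36−10.15)²/10.15 + (36−40.62)²/40.62 + (8−20.31)²/20.31 + (35−10.15)²/10.15 = 157.0333
df = 4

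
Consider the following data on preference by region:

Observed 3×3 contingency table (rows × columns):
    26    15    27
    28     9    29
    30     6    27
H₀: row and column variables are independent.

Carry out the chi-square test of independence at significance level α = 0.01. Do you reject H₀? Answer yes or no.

reject H₀: no

Row totals [68, 66, 63], col totals [84, 30, 83], n=197
χ² = (26−28.99)²/28.99 + (15−10.36)²/10.36 + (27−28.65)²/28.65 + (28−28.14)²/28.14 + (9−10.05)²/10.05 + (29−27.81)²/27.81 + (30−26.86)²/26.86 + (6−9.59)²/9.59 + (27−26.54)²/26.54 = 4.3699
df = 4
p-value (upper-tail) = 0.35826
At α=0.01: p ≥ α → fail to reject H₀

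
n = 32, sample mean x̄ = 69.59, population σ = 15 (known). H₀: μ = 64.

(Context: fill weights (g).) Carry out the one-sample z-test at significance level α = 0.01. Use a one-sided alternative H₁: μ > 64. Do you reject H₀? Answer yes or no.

SE = σ/√n = 15/√32 = 2.6517
z = (x̄−μ₀)/SE = (69.59−64)/2.6517 = 2.1081
p-value (one-sided, H₁ greater) = 0.01751
At α=0.01: p ≥ α → fail to reject H₀

reject H₀: no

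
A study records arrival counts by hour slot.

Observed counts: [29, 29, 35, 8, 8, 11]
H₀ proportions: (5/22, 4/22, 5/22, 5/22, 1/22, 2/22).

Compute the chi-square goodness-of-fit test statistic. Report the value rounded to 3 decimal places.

test statistic = 19.471

n = 120; E_i = n·p_i = [27.27, 21.82, 27.27, 27.27, 5.45, 10.91]
χ² = (29−27.27)²/27.27 + (29−21.82)²/21.82 + (35−27.27)²/27.27 + (8−27.27)²/27.27 + (8−5.45)²/5.45 + (11−10.91)²/10.91 = 19.4708
df = 5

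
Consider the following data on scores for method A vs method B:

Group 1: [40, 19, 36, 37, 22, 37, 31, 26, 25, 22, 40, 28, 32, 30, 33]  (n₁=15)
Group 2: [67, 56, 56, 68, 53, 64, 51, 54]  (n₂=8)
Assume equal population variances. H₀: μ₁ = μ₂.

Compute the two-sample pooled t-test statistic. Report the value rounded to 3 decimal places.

test statistic = -9.542

x̄₁=30.533, s₁=6.749, n₁=15
x̄₂=58.625, s₂=6.675, n₂=8
s_p² = [14·6.749² + 7·6.675²]/21 = 45.2194
SE = √(s_p²·(1/15+1/8)) = 2.9440
t = (30.533−58.625)/2.9440 = -9.5420
df = 21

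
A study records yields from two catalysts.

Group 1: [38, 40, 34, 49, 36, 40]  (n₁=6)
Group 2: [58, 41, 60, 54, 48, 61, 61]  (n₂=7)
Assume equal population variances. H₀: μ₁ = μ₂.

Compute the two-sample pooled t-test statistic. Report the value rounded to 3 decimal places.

test statistic = -4.110

x̄₁=39.500, s₁=5.206, n₁=6
x̄₂=54.714, s₂=7.653, n₂=7
s_p² = [5·5.206² + 6·7.653²]/11 = 44.2662
SE = √(s_p²·(1/6+1/7)) = 3.7015
t = (39.500−54.714)/3.7015 = -4.1103
df = 11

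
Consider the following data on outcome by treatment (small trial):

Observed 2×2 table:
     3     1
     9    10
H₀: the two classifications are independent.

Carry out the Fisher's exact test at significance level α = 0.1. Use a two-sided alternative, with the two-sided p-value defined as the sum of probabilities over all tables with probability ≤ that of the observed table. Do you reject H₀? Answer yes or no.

reject H₀: no

Margins: r₁=4, r₂=19, c₁=12, c₂=11, n=23
p_obs = C(4,3)·C(19,9)/C(23,12); sum pmf over tables with pmf ≤ p_obs
p-value (two-sided) = 0.59006
At α=0.1: p ≥ α → fail to reject H₀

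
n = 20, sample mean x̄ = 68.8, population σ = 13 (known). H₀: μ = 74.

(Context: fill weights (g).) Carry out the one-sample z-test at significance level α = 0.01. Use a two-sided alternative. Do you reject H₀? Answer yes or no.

reject H₀: no

SE = σ/√n = 13/√20 = 2.9069
z = (x̄−μ₀)/SE = (68.8−74)/2.9069 = -1.7889
p-value (two-sided) = 0.07364
At α=0.01: p ≥ α → fail to reject H₀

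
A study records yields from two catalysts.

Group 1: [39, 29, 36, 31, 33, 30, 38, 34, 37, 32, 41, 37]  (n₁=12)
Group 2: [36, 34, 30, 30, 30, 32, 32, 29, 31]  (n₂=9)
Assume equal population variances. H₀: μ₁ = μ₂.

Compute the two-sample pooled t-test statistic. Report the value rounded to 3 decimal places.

test statistic = 2.230

x̄₁=34.750, s₁=3.817, n₁=12
x̄₂=31.556, s₂=2.242, n₂=9
s_p² = [11·3.817² + 8·2.242²]/19 = 10.5512
SE = √(s_p²·(1/12+1/9)) = 1.4323
t = (34.750−31.556)/1.4323 = 2.2302
df = 19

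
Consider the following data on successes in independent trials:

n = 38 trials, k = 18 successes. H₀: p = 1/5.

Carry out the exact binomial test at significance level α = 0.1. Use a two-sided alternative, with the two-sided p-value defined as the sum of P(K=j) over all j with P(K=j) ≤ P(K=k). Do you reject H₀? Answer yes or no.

Exact binomial: n=38, k=18, p₀=1/5=0.2000
P(X=j) = C(n,j)·p₀^j·(1−p₀)^(n−j); p = Σ P(X=j) over j with P(X=j) ≤ P(X=18)
p-value (two-sided) = 0.00014
At α=0.1: p < α → reject H₀

reject H₀: yes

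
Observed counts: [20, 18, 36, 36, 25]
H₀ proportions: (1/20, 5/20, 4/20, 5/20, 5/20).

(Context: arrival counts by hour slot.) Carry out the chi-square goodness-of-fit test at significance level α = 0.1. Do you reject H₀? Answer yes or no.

reject H₀: yes

n = 135; E_i = n·p_i = [6.75, 33.75, 27.00, 33.75, 33.75]
χ² = (20−6.75)²/6.75 + (18−33.75)²/33.75 + (36−27.00)²/27.00 + (36−33.75)²/33.75 + (25−33.75)²/33.75 = 38.7778
df = 4
p-value (upper-tail) = 0.00000
At α=0.1: p < α → reject H₀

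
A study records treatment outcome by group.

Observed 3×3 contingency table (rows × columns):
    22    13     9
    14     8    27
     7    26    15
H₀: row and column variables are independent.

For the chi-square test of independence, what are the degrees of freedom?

degrees of freedom = 4

df = (r−1)(c−1) = (3−1)·(3−1) = 4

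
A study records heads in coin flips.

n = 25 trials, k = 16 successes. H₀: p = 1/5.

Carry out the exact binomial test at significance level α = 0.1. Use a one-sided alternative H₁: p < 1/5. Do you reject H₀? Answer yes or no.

reject H₀: no

Exact binomial: n=25, k=16, p₀=1/5=0.2000
P(X≤16) from Σ C(n,i)·p₀^i·(1−p₀)^(n−i)
p-value (one-sided, H₁ less) = 1.00000
At α=0.1: p ≥ α → fail to reject H₀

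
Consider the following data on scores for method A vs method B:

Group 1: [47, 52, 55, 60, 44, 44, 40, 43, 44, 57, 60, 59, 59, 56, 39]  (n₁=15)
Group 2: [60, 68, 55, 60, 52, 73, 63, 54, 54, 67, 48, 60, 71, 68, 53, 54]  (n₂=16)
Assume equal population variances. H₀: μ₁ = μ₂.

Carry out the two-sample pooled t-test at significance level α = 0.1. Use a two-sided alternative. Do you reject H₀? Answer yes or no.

x̄₁=50.600, s₁=7.827, n₁=15
x̄₂=60.000, s₂=7.598, n₂=16
s_p² = [14·7.827² + 15·7.598²]/29 = 59.4345
SE = √(s_p²·(1/15+1/16)) = 2.7707
t = (50.600−60.000)/2.7707 = -3.3926
df = 29
p-value (two-sided) = 0.00202
At α=0.1: p < α → reject H₀

reject H₀: yes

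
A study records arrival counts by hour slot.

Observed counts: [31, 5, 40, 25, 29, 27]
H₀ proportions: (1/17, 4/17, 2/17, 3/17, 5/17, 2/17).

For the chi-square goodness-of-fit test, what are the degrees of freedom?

degrees of freedom = 5

df = k − 1 = 6 − 1 = 5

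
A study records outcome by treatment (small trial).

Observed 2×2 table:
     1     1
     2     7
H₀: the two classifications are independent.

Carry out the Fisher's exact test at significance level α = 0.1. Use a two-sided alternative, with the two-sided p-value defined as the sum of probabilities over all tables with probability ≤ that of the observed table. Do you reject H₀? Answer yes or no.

Margins: r₁=2, r₂=9, c₁=3, c₂=8, n=11
p_obs = C(2,1)·C(9,2)/C(11,3); sum pmf over tables with pmf ≤ p_obs
p-value (two-sided) = 0.49091
At α=0.1: p ≥ α → fail to reject H₀

reject H₀: no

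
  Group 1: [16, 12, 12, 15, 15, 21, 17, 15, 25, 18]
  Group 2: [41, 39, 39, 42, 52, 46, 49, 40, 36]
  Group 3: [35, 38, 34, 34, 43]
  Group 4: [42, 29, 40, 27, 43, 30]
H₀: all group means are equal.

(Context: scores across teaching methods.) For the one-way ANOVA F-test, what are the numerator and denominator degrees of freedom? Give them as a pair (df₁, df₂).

k = 4 groups, N = 30 total
df = (k−1, N−k) = (4−1, 30−4) = (3, 26)

degrees of freedom = [3, 26]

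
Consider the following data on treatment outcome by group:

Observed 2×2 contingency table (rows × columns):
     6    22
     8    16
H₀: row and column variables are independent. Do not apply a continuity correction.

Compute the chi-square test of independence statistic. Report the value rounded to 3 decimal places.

Row totals [28, 24], col totals [14, 38], n=52
χ² = (6−7.54)²/7.54 + (22−20.46)²/20.46 + (8−6.46)²/6.46 + (16−17.54)²/17.54 = 0.9309
df = 1

test statistic = 0.931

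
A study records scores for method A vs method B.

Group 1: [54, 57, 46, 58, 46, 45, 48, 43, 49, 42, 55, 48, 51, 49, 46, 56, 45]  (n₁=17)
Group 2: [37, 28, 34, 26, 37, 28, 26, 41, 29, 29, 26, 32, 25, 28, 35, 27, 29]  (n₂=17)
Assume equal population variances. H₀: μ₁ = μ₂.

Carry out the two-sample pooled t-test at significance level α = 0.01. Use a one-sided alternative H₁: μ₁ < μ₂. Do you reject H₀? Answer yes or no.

reject H₀: no

x̄₁=49.294, s₁=5.022, n₁=17
x̄₂=30.412, s₂=4.731, n₂=17
s_p² = [16·5.022² + 16·4.731²]/32 = 23.8015
SE = √(s_p²·(1/17+1/17)) = 1.6734
t = (49.294−30.412)/1.6734 = 11.2840
df = 32
p-value (one-sided, H₁ less) = 1.00000
At α=0.01: p ≥ α → fail to reject H₀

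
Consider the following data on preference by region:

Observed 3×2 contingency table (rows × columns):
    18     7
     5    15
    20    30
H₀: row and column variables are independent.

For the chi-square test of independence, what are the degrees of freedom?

df = (r−1)(c−1) = (3−1)·(2−1) = 2

degrees of freedom = 2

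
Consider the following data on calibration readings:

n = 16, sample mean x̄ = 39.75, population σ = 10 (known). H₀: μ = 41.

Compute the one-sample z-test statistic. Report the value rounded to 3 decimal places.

SE = σ/√n = 10/√16 = 2.5000
z = (x̄−μ₀)/SE = (39.75−41)/2.5000 = -0.5000

test statistic = -0.500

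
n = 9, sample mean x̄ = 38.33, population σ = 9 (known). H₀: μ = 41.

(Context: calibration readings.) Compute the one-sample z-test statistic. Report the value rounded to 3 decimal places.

SE = σ/√n = 9/√9 = 3.0000
z = (x̄−μ₀)/SE = (38.33−41)/3.0000 = -0.8900

test statistic = -0.890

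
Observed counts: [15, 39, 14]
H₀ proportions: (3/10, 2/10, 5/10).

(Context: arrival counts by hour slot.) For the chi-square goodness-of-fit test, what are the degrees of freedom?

degrees of freedom = 2

df = k − 1 = 3 − 1 = 2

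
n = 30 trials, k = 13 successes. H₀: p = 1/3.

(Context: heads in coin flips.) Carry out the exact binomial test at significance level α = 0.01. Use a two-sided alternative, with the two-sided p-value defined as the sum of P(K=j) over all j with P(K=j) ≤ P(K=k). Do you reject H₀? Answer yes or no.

Exact binomial: n=30, k=13, p₀=1/3=0.3333
P(X=j) = C(n,j)·p₀^j·(1−p₀)^(n−j); p = Σ P(X=j) over j with P(X=j) ≤ P(X=13)
p-value (two-sided) = 0.24985
At α=0.01: p ≥ α → fail to reject H₀

reject H₀: no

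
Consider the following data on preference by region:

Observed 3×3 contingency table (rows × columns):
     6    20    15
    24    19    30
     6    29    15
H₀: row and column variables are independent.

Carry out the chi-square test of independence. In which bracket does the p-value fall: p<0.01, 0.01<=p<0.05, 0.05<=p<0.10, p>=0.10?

Row totals [41, 73, 50], col totals [36, 68, 60], n=164
χ² = (6−9.00)²/9.00 + (20−17.00)²/17.00 + (15−15.00)²/15.00 + (24−16.02)²/16.02 + (19−30.27)²/30.27 + (30−26.71)²/26.71 + (6−10.98)²/10.98 + (29−20.73)²/20.73 + (15−18.29)²/18.29 = 16.2458
df = 4
p-value (upper-tail) = 0.00271
→ bracket: p<0.01

p-value bracket: p<0.01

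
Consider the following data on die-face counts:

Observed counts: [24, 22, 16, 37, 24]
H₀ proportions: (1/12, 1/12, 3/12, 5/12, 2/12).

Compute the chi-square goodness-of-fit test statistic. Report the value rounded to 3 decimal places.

n = 123; E_i = n·p_i = [10.25, 10.25, 30.75, 51.25, 20.50]
χ² = (24−10.25)²/10.25 + (22−10.25)²/10.25 + (16−30.75)²/30.75 + (37−51.25)²/51.25 + (24−20.50)²/20.50 = 43.5496
df = 4

test statistic = 43.550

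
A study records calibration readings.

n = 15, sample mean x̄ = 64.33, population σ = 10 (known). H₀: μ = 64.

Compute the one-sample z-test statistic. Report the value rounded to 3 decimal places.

SE = σ/√n = 10/√15 = 2.5820
z = (x̄−μ₀)/SE = (64.33−64)/2.5820 = 0.1278

test statistic = 0.128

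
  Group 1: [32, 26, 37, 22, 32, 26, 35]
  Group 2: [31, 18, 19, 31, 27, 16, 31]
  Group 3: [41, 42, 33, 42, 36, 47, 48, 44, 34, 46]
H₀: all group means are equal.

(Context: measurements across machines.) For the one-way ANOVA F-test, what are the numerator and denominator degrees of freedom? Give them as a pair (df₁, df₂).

degrees of freedom = [2, 21]

k = 3 groups, N = 24 total
df = (k−1, N−k) = (3−1, 24−3) = (2, 21)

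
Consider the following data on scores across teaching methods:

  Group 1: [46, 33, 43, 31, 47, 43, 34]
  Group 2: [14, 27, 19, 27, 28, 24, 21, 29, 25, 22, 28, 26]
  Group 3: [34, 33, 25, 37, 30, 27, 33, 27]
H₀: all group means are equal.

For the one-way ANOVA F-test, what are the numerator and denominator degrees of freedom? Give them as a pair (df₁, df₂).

k = 3 groups, N = 27 total
df = (k−1, N−k) = (3−1, 27−3) = (2, 24)

degrees of freedom = [2, 24]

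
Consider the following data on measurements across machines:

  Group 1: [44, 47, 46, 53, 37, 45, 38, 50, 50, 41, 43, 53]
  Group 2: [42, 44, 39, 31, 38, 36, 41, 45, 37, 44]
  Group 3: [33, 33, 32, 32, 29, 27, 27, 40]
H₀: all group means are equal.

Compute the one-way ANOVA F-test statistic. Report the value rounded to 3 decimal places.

Group means [45.58, 39.70, 31.62], grand mean 39.900
SSB = Σnᵢ(x̄ᵢ−x̄)² = 935.808; SSW = ΣΣ(x−x̄ᵢ)² = 608.892
MSB = 935.808/2 = 467.9042; MSW = 608.892/27 = 22.5515
F = MSB/MSW = 20.7482
df = (2, 27)

test statistic = 20.748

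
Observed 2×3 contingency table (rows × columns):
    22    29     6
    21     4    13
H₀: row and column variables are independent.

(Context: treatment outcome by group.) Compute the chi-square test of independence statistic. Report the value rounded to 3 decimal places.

Row totals [57, 38], col totals [43, 33, 19], n=95
χ² = (22−25.80)²/25.80 + (29−19.80)²/19.80 + (6−11.40)²/11.40 + (21−17.20)²/17.20 + (4−13.20)²/13.20 + (13−7.60)²/7.60 = 18.4808
df = 2

test statistic = 18.481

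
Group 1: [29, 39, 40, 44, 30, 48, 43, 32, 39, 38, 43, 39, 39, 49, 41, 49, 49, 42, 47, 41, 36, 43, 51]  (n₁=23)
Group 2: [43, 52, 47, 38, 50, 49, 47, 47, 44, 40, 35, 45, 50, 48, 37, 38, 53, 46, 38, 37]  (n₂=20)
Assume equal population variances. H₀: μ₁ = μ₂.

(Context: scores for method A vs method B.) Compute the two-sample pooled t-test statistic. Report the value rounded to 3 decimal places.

test statistic = -1.604

x̄₁=41.348, s₁=6.005, n₁=23
x̄₂=44.200, s₂=5.588, n₂=20
s_p² = [22·6.005² + 19·5.588²]/41 = 33.8151
SE = √(s_p²·(1/23+1/20)) = 1.7779
t = (41.348−44.200)/1.7779 = -1.6042
df = 41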